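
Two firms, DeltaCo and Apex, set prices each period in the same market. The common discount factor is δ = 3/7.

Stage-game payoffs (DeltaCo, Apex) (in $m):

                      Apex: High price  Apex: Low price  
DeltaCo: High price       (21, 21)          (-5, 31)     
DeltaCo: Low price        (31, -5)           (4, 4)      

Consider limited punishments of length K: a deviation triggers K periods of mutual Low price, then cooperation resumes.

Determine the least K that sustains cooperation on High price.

IC: δ(1−δ^K)/(1−δ) ≥ (31−21)/(21−4) = 10/17.
With δ = 3/7: need 1 − δ^K ≥ 10/17·(1−3/7)/(3/7), i.e. δ^K ≤ 0.2157.
Since (3/7)^1 = 0.4286 and (3/7)^2 = 0.1837, the smallest such K is 2.

2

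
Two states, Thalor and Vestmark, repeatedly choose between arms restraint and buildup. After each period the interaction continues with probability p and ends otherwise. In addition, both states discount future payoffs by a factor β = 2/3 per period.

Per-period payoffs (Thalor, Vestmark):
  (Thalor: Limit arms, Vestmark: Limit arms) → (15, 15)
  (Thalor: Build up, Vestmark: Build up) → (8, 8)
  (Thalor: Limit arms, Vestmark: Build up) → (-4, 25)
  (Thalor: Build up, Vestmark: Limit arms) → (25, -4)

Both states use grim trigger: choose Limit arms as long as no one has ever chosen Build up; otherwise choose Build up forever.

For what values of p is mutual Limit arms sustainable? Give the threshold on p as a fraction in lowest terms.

With continuation probability p and discount β, the effective per-period discount factor is βp.
Grim-trigger IC: βp ≥ (25−15)/(25−8) = 10/17.
So p ≥ (10/17)/(2/3) = 15/17.

15/17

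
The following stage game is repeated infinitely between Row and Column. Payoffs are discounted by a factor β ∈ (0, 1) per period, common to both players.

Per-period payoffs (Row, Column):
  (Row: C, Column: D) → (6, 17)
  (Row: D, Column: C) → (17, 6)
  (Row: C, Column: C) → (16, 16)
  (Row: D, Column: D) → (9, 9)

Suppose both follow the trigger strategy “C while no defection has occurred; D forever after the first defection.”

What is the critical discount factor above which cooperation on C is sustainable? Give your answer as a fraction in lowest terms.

16/(1−β) ≥ 17 + 9β/(1−β)
16 ≥ 17 − 8β
β ≥ 1/8.

1/8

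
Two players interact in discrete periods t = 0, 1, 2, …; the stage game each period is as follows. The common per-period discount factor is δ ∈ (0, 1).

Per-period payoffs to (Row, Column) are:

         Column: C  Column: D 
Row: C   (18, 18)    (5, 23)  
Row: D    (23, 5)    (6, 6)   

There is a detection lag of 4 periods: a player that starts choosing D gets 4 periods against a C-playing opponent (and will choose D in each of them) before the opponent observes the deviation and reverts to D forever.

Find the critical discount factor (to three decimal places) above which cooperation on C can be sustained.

The best deviation is to choose D for all 4 undetected periods, earning 23 each, then 6 forever once detected.
Deviation value: 23(1−δ^4)/(1−δ) + 6δ^4/(1−δ); cooperation value: 18/(1−δ).
IC: 18 ≥ 23(1−δ^4) + 6δ^4 = 23 − 17δ^4.
So δ^4 ≥ 5/17, giving δ ≥ (5/17)^(1/4) ≈ 0.736.

0.736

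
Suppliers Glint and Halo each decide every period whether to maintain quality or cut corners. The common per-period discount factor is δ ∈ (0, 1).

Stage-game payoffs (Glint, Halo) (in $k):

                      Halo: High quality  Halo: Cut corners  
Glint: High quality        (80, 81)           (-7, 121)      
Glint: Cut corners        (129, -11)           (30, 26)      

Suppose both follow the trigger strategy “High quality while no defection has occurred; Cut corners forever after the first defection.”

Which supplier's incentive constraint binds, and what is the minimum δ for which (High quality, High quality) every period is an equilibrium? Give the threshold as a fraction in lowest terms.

Glint's threshold: (129−80)/(129−30) = 49/99.
Halo's threshold: (121−81)/(121−26) = 8/19.
49/99 > 8/19, so Glint binds and δ* = 49/99.

Glint; δ ≥ 49/99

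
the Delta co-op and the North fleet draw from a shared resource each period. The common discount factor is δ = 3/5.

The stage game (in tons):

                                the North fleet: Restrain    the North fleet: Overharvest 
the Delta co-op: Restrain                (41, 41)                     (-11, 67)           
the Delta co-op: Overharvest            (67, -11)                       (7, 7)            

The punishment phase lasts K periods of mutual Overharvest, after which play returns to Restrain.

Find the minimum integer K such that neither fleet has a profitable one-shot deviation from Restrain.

2

No profitable deviation requires (41−7)(δ+…+δ^K) ≥ 67−41, i.e. δ+…+δ^K ≥ 13/17 ≈ 0.7647.
With δ = 3/5, the partial sums are K=1: 0.6000, K=2: 0.9600.
K = 2 is the first length at which the sum reaches 0.7647.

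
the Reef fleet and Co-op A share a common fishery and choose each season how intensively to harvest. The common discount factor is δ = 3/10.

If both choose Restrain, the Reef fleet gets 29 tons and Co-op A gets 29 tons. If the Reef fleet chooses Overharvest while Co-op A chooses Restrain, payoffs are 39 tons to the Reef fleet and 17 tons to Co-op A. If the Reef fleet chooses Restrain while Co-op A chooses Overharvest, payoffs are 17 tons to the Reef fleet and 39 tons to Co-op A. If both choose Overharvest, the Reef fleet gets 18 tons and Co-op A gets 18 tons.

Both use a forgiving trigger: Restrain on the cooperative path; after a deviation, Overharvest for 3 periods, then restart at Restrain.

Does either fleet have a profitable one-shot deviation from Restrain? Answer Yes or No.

Yes

A one-shot deviation gives 39 now, then 18 for 3 periods, then back to 29.
Gain from deviating: (39−29) today; loss: (29−18) in each of the next 3 periods.
No-deviation condition: (29−18)(δ+…+δ^3) ≥ 39−29, i.e. δ+…+δ^3 ≥ 10/11.
At δ = 3/10: δ+…+δ^3 = 0.4170 < 0.9091.
So cooperation is not sustainable.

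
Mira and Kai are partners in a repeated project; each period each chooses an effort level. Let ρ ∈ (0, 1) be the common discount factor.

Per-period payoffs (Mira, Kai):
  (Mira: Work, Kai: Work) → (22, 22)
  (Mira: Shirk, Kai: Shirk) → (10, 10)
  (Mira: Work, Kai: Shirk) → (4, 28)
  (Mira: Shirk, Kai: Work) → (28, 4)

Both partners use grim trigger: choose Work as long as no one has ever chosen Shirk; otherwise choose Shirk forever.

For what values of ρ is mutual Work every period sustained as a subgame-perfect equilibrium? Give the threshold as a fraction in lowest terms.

1/3

Under grim trigger the critical discount factor is (T−C)/(T−P) with T = 28, C = 22, P = 10.
ρ* = (28−22)/(28−10) = 6/18 = 1/3.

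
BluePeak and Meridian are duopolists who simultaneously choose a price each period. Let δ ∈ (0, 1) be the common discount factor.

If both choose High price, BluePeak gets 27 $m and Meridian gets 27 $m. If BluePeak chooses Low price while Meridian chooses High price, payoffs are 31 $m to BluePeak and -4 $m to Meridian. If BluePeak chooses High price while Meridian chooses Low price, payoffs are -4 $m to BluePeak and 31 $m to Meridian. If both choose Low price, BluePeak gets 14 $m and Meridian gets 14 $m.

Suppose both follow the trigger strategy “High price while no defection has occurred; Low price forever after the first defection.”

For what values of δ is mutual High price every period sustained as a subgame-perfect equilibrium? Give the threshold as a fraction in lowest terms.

27/(1−δ) ≥ 31 + 14δ/(1−δ)
27 ≥ 31 − 17δ
δ ≥ 4/17.

4/17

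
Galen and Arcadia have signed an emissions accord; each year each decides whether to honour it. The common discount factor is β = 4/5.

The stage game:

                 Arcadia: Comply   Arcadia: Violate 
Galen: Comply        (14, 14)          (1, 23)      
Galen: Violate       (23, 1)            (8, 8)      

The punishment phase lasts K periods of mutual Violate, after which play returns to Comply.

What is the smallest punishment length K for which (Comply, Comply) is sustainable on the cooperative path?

3

No profitable deviation requires (14−8)(β+…+β^K) ≥ 23−14, i.e. β+…+β^K ≥ 3/2 ≈ 1.5000.
With β = 4/5, the partial sums are K=1: 0.8000, K=2: 1.4400, K=3: 1.9520.
K = 3 is the first length at which the sum reaches 1.5000.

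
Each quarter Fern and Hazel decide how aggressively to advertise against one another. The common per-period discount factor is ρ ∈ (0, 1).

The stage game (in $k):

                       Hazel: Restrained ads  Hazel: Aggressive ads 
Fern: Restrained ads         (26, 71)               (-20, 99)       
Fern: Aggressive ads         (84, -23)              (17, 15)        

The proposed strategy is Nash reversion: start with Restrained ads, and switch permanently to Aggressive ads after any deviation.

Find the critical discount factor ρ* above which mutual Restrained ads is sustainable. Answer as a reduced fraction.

58/67

Fern: cooperation gives 26 each period; deviation gives 84 once then 17 forever.
  26/(1−ρ) ≥ 84 + 17ρ/(1−ρ) ⇒ ρ ≥ 58/67.
Hazel: cooperation gives 71 each period; deviation gives 99 once then 15 forever.
  ρ ≥ 28/84 = 1/3.
Both must hold, so the binding constraint is Fern's: ρ ≥ 58/67.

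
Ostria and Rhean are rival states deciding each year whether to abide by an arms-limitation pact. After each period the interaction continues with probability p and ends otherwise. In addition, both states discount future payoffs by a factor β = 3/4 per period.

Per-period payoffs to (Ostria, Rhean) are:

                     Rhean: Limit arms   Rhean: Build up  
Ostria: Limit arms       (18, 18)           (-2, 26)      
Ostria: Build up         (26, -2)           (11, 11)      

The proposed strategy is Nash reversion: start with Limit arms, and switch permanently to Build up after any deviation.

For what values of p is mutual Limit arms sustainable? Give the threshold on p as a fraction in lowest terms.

32/45

Expected continuation weight on next period's payoff is β·p = 3/4·p, which plays the role of the discount factor.
Cooperation requires 3/4·p ≥ (26−18)/(26−11) = 8/15, hence p ≥ 32/45.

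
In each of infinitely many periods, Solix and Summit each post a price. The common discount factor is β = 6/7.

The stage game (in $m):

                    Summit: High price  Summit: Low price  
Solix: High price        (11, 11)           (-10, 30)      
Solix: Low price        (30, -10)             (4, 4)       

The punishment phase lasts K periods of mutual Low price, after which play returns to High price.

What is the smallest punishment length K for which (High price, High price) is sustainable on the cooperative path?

IC: β(1−β^K)/(1−β) ≥ (30−11)/(11−4) = 19/7.
With β = 6/7: need 1 − β^K ≥ 19/7·(1−6/7)/(6/7), i.e. β^K ≤ 0.5476.
Since (6/7)^3 = 0.6297 and (6/7)^4 = 0.5398, the smallest such K is 4.

4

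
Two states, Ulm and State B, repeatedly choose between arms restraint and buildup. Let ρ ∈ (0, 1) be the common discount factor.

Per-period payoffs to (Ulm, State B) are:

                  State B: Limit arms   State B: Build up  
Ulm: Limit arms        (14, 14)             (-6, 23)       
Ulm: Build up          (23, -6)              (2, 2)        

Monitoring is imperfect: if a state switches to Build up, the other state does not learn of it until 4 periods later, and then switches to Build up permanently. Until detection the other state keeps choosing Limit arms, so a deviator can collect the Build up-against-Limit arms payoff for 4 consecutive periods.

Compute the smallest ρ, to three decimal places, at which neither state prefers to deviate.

0.809

The best deviation is to choose Build up for all 4 undetected periods, earning 23 each, then 2 forever once detected.
Deviation value: 23(1−ρ^4)/(1−ρ) + 2ρ^4/(1−ρ); cooperation value: 14/(1−ρ).
IC: 14 ≥ 23(1−ρ^4) + 2ρ^4 = 23 − 21ρ^4.
So ρ^4 ≥ 9/21 = 3/7, giving ρ ≥ (3/7)^(1/4) ≈ 0.809.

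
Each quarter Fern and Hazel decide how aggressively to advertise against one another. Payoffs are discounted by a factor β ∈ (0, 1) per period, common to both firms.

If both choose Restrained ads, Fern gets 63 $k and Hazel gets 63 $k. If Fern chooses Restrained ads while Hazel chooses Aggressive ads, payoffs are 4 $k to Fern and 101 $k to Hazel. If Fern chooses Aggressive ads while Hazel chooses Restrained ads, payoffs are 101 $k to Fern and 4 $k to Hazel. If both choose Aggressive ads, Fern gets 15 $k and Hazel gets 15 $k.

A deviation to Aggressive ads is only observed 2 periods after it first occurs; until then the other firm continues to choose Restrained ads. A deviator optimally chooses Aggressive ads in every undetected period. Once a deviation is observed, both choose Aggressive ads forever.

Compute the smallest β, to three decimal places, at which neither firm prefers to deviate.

Deviating for the 2 undetected periods gains 101−63 = 38 per period over cooperation, then loses 63−15 = 48 per period forever once punishment starts.
Gain: 38(1 + β + … + β^1); loss: 48·β^2/(1−β).
No profitable deviation ⇔ 38(1−β^2) ≤ 48·β^2, i.e. β^2 ≥ 38/(38+48) = 19/43.
Hence β ≥ (19/43)^(1/2) ≈ 0.665.

0.665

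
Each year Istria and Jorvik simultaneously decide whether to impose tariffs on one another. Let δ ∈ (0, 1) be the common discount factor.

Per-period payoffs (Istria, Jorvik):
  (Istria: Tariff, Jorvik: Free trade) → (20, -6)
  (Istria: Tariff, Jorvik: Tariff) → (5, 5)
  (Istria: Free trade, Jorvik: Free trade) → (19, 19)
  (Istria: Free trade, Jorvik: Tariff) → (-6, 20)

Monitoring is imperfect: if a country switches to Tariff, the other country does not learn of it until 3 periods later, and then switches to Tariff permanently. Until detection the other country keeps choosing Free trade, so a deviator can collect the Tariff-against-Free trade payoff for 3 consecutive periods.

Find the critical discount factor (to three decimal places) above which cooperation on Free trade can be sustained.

0.405

The best deviation is to choose Tariff for all 3 undetected periods, earning 20 each, then 5 forever once detected.
Deviation value: 20(1−δ^3)/(1−δ) + 5δ^3/(1−δ); cooperation value: 19/(1−δ).
IC: 19 ≥ 20(1−δ^3) + 5δ^3 = 20 − 15δ^3.
So δ^3 ≥ 1/15, giving δ ≥ (1/15)^(1/3) ≈ 0.405.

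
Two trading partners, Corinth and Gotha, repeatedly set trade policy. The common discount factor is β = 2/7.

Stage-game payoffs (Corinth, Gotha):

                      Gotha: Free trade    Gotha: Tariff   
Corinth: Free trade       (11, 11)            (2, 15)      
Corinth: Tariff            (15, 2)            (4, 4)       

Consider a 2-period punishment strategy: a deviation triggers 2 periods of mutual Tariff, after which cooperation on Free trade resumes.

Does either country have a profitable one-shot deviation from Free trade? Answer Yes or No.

Yes

A one-shot deviation gives 15 now, then 4 for 2 periods, then back to 11.
Gain from deviating: (15−11) today; loss: (11−4) in each of the next 2 periods.
No-deviation condition: (11−4)(β+…+β^2) ≥ 15−11, i.e. β+…+β^2 ≥ 4/7.
At β = 2/7: β+…+β^2 = 0.3673 < 0.5714.
So cooperation is not sustainable.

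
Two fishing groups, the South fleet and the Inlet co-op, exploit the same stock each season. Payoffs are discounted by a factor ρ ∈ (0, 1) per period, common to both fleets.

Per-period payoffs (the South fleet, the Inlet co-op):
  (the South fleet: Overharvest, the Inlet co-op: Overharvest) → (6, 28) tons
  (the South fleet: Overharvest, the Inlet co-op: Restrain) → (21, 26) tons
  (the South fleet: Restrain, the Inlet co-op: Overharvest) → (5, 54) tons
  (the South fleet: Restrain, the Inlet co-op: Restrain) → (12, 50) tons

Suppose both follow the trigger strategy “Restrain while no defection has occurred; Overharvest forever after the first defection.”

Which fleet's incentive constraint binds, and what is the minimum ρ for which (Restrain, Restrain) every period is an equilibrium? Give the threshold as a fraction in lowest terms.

For the South fleet: deviation gain 21−12 = 9, per-period punishment loss 12−6 = 6. IC gives ρ ≥ 9/15 = 3/5.
For the Inlet co-op: gain 4, loss 22 per period, so ρ ≥ 4/26 = 2/13.
The tighter constraint is the South fleet's, so cooperation needs ρ ≥ 3/5.

the South fleet; ρ ≥ 3/5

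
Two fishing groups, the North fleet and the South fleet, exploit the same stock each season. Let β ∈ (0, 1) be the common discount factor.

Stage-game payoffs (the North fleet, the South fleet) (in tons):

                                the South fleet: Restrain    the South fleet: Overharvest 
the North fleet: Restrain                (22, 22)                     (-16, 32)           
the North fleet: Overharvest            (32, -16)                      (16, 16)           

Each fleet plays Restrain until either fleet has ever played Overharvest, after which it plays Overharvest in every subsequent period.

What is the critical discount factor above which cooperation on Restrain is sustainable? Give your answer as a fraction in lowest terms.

5/8

22/(1−β) ≥ 32 + 16β/(1−β)
22 ≥ 32 − 16β
β ≥ 10/16 = 5/8.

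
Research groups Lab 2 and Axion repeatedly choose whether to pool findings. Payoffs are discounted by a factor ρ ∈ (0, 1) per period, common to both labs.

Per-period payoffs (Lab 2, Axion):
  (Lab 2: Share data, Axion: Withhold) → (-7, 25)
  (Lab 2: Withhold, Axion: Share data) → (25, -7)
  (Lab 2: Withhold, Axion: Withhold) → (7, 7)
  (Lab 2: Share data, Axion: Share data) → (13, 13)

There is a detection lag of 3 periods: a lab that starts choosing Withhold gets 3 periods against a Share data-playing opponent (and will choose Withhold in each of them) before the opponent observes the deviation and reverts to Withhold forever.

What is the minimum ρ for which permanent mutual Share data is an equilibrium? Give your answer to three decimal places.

Deviating for the 3 undetected periods gains 25−13 = 12 per period over cooperation, then loses 13−7 = 6 per period forever once punishment starts.
Gain: 12(1 + ρ + … + ρ^2); loss: 6·ρ^3/(1−ρ).
No profitable deviation ⇔ 12(1−ρ^3) ≤ 6·ρ^3, i.e. ρ^3 ≥ 12/(12+6) = 2/3.
Hence ρ ≥ (2/3)^(1/3) ≈ 0.874.

0.874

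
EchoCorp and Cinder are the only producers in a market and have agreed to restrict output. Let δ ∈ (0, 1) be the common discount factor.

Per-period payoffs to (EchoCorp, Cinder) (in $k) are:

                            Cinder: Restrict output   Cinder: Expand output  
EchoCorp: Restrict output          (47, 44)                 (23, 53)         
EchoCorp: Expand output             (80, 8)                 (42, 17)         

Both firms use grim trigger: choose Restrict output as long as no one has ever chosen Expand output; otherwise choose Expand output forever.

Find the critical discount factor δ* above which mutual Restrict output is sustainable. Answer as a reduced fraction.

EchoCorp: cooperation gives 47 each period; deviation gives 80 once then 42 forever.
  47/(1−δ) ≥ 80 + 42δ/(1−δ) ⇒ δ ≥ 33/38.
Cinder: cooperation gives 44 each period; deviation gives 53 once then 17 forever.
  δ ≥ 9/36 = 1/4.
Both must hold, so the binding constraint is EchoCorp's: δ ≥ 33/38.

33/38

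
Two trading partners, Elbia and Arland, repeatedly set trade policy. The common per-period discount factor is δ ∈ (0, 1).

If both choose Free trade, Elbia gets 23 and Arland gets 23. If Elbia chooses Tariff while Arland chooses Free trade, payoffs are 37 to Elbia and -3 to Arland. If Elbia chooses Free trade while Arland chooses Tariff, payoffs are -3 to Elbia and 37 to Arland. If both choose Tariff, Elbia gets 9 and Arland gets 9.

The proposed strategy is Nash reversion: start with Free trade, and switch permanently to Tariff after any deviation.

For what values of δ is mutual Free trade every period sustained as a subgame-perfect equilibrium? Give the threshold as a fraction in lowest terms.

1/2

Under grim trigger the critical discount factor is (T−C)/(T−P) with T = 37, C = 23, P = 9.
δ* = (37−23)/(37−9) = 14/28 = 1/2.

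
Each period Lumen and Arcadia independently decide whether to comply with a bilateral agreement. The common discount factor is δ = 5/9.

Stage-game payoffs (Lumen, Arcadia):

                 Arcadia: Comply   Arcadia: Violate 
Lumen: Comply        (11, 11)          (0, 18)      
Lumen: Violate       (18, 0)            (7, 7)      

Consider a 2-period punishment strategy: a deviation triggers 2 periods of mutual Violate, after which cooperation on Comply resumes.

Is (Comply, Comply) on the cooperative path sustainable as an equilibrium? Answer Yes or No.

IC: δ+…+δ^2 ≥ (18−11)/(11−7) = 7/4.
At δ = 5/9: partial sum = 0.8642 < 1.7500. Cooperation not sustainable.

No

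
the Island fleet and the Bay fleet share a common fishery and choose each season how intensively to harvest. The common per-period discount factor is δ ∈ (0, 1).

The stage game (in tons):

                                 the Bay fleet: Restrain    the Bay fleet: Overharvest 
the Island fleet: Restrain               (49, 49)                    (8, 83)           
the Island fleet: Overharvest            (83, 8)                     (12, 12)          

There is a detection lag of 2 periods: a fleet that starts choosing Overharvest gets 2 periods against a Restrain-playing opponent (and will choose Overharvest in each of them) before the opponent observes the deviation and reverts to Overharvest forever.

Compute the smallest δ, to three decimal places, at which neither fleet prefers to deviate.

The best deviation is to choose Overharvest for all 2 undetected periods, earning 83 each, then 12 forever once detected.
Deviation value: 83(1−δ^2)/(1−δ) + 12δ^2/(1−δ); cooperation value: 49/(1−δ).
IC: 49 ≥ 83(1−δ^2) + 12δ^2 = 83 − 71δ^2.
So δ^2 ≥ 34/71, giving δ ≥ (34/71)^(1/2) ≈ 0.692.

0.692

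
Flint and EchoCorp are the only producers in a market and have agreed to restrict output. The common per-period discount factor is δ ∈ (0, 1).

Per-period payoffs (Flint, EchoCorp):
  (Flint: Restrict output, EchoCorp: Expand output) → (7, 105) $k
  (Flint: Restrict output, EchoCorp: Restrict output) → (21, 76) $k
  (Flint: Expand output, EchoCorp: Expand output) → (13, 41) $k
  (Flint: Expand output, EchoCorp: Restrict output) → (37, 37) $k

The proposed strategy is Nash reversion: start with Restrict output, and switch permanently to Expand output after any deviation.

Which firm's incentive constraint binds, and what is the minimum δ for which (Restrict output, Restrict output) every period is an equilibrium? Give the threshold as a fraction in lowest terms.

For Flint: deviation gain 37−21 = 16, per-period punishment loss 21−13 = 8. IC gives δ ≥ 16/24 = 2/3.
For EchoCorp: gain 29, loss 35 per period, so δ ≥ 29/64.
The tighter constraint is Flint's, so cooperation needs δ ≥ 2/3.

Flint; δ ≥ 2/3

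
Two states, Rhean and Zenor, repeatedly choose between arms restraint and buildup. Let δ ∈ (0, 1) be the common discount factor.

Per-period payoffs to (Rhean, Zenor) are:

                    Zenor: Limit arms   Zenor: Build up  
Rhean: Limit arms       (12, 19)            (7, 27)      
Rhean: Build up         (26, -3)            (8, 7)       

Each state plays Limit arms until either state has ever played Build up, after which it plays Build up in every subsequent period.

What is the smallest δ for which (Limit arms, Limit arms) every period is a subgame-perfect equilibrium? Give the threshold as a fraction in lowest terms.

7/9

Rhean's threshold: (26−12)/(26−8) = 7/9.
Zenor's threshold: (27−19)/(27−7) = 2/5.
7/9 > 2/5, so Rhean binds and δ* = 7/9.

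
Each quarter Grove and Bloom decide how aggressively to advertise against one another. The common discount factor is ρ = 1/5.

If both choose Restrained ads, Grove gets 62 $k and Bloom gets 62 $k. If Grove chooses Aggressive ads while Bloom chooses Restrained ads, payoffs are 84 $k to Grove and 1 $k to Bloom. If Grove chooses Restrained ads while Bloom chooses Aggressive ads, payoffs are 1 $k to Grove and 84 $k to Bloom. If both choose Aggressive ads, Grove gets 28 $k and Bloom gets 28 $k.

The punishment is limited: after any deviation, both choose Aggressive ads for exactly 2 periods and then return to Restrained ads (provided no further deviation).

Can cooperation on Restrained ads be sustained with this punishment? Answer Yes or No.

IC: ρ+…+ρ^2 ≥ (84−62)/(62−28) = 11/17.
At ρ = 1/5: partial sum = 0.2400 < 0.6471. Cooperation not sustainable.

No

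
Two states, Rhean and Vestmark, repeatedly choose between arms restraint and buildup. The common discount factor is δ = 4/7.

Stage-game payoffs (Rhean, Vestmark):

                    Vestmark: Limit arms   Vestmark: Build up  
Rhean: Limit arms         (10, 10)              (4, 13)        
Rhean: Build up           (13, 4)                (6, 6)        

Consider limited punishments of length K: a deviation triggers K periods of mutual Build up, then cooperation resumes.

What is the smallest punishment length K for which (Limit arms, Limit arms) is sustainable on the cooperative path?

No profitable deviation requires (10−6)(δ+…+δ^K) ≥ 13−10, i.e. δ+…+δ^K ≥ 3/4 ≈ 0.7500.
With δ = 4/7, the partial sums are K=1: 0.5714, K=2: 0.8980.
K = 2 is the first length at which the sum reaches 0.7500.

2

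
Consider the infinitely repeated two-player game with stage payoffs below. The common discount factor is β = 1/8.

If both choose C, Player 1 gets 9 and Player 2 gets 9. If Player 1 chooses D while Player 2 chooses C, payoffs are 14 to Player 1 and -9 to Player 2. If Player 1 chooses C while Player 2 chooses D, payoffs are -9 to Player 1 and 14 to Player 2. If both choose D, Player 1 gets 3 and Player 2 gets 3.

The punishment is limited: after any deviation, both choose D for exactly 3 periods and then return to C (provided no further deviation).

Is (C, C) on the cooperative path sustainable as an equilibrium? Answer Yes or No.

A one-shot deviation gives 14 now, then 3 for 3 periods, then back to 9.
Gain from deviating: (14−9) today; loss: (9−3) in each of the next 3 periods.
No-deviation condition: (9−3)(β+…+β^3) ≥ 14−9, i.e. β+…+β^3 ≥ 5/6.
At β = 1/8: β+…+β^3 = 0.1426 < 0.8333.
So cooperation is not sustainable.

No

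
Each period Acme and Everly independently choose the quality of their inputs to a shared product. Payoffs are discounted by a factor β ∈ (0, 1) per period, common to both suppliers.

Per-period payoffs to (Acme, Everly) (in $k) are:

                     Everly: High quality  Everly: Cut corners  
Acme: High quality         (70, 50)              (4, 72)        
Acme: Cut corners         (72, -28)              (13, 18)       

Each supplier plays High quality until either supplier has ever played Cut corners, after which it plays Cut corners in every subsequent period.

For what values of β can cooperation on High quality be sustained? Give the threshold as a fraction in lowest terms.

Acme's threshold: (72−70)/(72−13) = 2/59.
Everly's threshold: (72−50)/(72−18) = 11/27.
2/59 < 11/27, so Everly binds and β* = 11/27.

11/27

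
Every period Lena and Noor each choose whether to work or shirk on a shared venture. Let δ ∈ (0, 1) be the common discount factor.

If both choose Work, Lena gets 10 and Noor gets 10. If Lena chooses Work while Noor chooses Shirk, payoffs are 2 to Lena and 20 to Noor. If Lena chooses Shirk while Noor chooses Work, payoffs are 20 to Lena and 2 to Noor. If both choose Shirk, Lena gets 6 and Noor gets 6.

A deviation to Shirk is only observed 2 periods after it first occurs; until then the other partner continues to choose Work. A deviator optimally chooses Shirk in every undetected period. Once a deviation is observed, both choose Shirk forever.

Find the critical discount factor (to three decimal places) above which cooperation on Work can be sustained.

0.845

A deviator earns 20 for 2 periods, then 6 forever; cooperating earns 10 forever. Multiplying the IC by (1−δ):
10 ≥ 20(1−δ^2) + 6δ^2, so 14·δ^2 ≥ 10 and δ^2 ≥ 5/7.
δ ≥ (5/7)^(1/2) ≈ 0.845.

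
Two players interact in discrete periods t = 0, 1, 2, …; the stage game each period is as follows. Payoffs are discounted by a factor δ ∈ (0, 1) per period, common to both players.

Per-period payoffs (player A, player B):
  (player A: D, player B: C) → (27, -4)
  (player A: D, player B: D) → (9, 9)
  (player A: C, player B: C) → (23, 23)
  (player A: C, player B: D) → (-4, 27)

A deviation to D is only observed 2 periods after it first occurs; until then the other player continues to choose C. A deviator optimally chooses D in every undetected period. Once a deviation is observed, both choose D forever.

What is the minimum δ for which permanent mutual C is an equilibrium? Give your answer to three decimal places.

Deviating for the 2 undetected periods gains 27−23 = 4 per period over cooperation, then loses 23−9 = 14 per period forever once punishment starts.
Gain: 4(1 + δ + … + δ^1); loss: 14·δ^2/(1−δ).
No profitable deviation ⇔ 4(1−δ^2) ≤ 14·δ^2, i.e. δ^2 ≥ 4/(4+14) = 2/9.
Hence δ ≥ (2/9)^(1/2) ≈ 0.471.

0.471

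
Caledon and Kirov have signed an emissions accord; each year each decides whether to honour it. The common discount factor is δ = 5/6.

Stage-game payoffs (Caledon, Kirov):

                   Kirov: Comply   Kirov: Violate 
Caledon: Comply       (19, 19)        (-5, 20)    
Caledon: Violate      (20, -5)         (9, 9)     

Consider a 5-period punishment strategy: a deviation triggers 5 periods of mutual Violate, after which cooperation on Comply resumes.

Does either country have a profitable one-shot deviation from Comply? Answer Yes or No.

IC: δ+…+δ^5 ≥ (20−19)/(19−9) = 1/10.
At δ = 5/6: partial sum = 2.9906 ≥ 0.1000. Cooperation sustainable.

No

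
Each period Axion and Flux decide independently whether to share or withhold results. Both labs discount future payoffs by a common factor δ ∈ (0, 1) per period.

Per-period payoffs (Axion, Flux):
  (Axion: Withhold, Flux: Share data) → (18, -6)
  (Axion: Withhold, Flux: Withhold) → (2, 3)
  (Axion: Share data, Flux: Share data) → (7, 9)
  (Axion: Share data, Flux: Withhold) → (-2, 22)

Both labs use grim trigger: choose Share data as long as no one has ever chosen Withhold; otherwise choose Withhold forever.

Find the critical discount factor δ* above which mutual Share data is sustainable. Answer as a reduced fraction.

For Axion: deviation gain 18−7 = 11, per-period punishment loss 7−2 = 5. IC gives δ ≥ 11/16.
For Flux: gain 13, loss 6 per period, so δ ≥ 13/19.
The tighter constraint is Axion's, so cooperation needs δ ≥ 11/16.

11/16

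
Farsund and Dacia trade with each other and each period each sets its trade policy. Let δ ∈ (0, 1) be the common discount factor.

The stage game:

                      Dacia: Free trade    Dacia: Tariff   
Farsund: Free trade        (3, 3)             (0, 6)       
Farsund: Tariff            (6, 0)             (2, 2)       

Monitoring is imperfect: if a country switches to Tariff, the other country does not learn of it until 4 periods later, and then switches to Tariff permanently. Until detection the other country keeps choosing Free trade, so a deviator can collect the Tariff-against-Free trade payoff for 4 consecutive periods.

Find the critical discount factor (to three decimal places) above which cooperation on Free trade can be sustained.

0.931

The best deviation is to choose Tariff for all 4 undetected periods, earning 6 each, then 2 forever once detected.
Deviation value: 6(1−δ^4)/(1−δ) + 2δ^4/(1−δ); cooperation value: 3/(1−δ).
IC: 3 ≥ 6(1−δ^4) + 2δ^4 = 6 − 4δ^4.
So δ^4 ≥ 3/4, giving δ ≥ (3/4)^(1/4) ≈ 0.931.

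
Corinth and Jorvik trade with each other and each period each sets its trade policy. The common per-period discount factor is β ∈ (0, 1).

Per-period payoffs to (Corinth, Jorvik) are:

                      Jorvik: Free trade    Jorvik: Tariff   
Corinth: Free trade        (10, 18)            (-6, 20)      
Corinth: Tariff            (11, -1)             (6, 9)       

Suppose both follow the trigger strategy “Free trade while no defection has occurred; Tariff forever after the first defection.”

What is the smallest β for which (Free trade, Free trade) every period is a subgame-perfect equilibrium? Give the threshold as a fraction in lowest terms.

Corinth's threshold: (11−10)/(11−6) = 1/5.
Jorvik's threshold: (20−18)/(20−9) = 2/11.
1/5 > 2/11, so Corinth binds and β* = 1/5.

1/5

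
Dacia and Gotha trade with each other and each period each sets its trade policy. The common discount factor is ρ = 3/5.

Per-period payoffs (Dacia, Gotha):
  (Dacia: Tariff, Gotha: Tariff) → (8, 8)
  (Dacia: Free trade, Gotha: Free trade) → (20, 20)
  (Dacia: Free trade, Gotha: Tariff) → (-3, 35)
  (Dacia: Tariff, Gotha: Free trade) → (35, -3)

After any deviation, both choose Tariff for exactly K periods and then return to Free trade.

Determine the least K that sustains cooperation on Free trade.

4

IC: ρ(1−ρ^K)/(1−ρ) ≥ (35−20)/(20−8) = 5/4.
With ρ = 3/5: need 1 − ρ^K ≥ 5/4·(1−3/5)/(3/5), i.e. ρ^K ≤ 0.1667.
Since (3/5)^3 = 0.2160 and (3/5)^4 = 0.1296, the smallest such K is 4.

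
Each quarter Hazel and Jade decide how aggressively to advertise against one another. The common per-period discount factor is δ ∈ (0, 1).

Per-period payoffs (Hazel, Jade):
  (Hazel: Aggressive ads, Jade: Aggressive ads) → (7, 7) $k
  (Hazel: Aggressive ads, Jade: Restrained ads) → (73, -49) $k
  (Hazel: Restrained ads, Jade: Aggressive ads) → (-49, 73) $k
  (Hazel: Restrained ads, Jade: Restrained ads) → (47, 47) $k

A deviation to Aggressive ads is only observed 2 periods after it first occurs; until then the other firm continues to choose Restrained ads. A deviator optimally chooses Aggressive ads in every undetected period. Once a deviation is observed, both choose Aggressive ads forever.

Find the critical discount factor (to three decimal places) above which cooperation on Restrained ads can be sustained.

Deviating for the 2 undetected periods gains 73−47 = 26 per period over cooperation, then loses 47−7 = 40 per period forever once punishment starts.
Gain: 26(1 + δ + … + δ^1); loss: 40·δ^2/(1−δ).
No profitable deviation ⇔ 26(1−δ^2) ≤ 40·δ^2, i.e. δ^2 ≥ 26/(26+40) = 13/33.
Hence δ ≥ (13/33)^(1/2) ≈ 0.628.

0.628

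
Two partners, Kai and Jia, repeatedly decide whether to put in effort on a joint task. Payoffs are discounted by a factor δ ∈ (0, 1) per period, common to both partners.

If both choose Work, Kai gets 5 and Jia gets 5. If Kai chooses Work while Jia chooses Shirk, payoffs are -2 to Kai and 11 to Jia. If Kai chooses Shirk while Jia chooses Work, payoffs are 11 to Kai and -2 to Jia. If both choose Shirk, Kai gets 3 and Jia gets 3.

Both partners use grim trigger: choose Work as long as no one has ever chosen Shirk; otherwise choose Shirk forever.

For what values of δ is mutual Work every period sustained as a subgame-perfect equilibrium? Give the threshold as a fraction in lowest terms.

3/4

5/(1−δ) ≥ 11 + 3δ/(1−δ)
5 ≥ 11 − 8δ
δ ≥ 6/8 = 3/4.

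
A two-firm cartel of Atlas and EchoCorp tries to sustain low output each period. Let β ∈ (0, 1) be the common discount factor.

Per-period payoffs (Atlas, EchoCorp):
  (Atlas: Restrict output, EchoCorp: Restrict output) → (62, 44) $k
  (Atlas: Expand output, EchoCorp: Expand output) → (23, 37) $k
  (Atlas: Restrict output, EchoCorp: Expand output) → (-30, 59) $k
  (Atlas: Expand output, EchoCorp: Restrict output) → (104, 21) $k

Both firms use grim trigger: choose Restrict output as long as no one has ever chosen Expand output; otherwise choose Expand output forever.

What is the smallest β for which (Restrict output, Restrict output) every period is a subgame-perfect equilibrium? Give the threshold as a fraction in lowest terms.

For Atlas: deviation gain 104−62 = 42, per-period punishment loss 62−23 = 39. IC gives β ≥ 42/81 = 14/27.
For EchoCorp: gain 15, loss 7 per period, so β ≥ 15/22.
The tighter constraint is EchoCorp's, so cooperation needs β ≥ 15/22.

15/22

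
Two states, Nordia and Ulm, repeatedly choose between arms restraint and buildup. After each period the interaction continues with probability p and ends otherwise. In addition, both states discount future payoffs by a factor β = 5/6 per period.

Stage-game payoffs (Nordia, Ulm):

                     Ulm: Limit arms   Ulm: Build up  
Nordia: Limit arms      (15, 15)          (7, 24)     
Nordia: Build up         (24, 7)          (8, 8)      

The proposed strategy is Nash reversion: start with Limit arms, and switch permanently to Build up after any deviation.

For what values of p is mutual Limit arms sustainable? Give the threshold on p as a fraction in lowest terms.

27/40

Expected continuation weight on next period's payoff is β·p = 5/6·p, which plays the role of the discount factor.
Cooperation requires 5/6·p ≥ (24−15)/(24−8) = 9/16, hence p ≥ 27/40.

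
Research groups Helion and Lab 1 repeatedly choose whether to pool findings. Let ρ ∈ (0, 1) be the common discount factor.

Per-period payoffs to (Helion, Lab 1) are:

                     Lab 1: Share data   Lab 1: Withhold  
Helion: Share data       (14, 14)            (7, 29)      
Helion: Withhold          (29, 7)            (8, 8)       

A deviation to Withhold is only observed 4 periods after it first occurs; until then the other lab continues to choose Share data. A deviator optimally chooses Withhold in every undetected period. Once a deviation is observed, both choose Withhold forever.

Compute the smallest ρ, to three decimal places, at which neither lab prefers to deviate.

The best deviation is to choose Withhold for all 4 undetected periods, earning 29 each, then 8 forever once detected.
Deviation value: 29(1−ρ^4)/(1−ρ) + 8ρ^4/(1−ρ); cooperation value: 14/(1−ρ).
IC: 14 ≥ 29(1−ρ^4) + 8ρ^4 = 29 − 21ρ^4.
So ρ^4 ≥ 15/21 = 5/7, giving ρ ≥ (5/7)^(1/4) ≈ 0.919.

0.919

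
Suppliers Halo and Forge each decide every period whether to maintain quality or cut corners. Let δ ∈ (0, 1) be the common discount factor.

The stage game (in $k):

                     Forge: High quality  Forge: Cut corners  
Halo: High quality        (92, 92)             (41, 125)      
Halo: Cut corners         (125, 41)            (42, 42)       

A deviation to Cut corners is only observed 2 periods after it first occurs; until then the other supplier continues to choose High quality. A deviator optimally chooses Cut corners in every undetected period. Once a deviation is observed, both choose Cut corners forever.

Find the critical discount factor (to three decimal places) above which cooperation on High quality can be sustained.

0.631

Deviating for the 2 undetected periods gains 125−92 = 33 per period over cooperation, then loses 92−42 = 50 per period forever once punishment starts.
Gain: 33(1 + δ + … + δ^1); loss: 50·δ^2/(1−δ).
No profitable deviation ⇔ 33(1−δ^2) ≤ 50·δ^2, i.e. δ^2 ≥ 33/(33+50) = 33/83.
Hence δ ≥ (33/83)^(1/2) ≈ 0.631.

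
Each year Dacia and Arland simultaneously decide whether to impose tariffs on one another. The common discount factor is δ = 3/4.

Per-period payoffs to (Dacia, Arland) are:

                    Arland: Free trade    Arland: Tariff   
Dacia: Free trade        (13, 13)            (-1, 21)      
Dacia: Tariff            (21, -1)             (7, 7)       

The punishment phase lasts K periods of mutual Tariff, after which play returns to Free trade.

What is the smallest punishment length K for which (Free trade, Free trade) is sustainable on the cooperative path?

3

Need Σ_{k=1}^{K} δ^k ≥ (21−13)/(13−7) = 1.3333 at δ = 3/4.
At K = 2 the sum is 1.3125 < 1.3333; at K = 3 it is 1.7344 ≥ 1.3333.
So the minimum punishment length is K = 3.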